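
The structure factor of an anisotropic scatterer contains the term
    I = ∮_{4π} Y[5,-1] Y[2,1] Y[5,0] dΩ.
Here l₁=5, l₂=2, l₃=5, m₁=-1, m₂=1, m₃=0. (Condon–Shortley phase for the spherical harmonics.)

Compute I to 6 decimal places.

-0.036166

Rules hold: Σm=0, L=12 even, 3≤5≤7.
N = 11·5·11 = 605
Δ = 2!·8!·2!/13! = 1/38610
Racah Σ t=0..2: t=0:+1/2880 t=1:−1/576 t=2:+1/2880 = -1/960
⇒ 3j(5 2 5; 0 0 0)² = 10/429, sgn +1
Racah Σ t=1..2: t=1:−1/1440 t=2:+1/1152 = 1/5760
⇒ 3j(5 2 5; -1 1 0)² = 1/858, sgn -1
4πI² = N·(3j₀)²·(3jₘ)² = 25/1521
I = -1·√(0.0164366/4π) = -0.03616600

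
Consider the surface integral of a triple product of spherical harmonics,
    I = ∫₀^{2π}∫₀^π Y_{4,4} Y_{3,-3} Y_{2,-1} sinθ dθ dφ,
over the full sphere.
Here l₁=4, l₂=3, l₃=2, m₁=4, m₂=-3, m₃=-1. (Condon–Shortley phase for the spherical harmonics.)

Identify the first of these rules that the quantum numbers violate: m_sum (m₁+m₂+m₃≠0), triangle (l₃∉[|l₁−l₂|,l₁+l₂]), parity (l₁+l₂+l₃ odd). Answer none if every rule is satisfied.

m₁+m₂+m₃ = 4 − 3 − 1 = 0  ✓
triangle: |4−3|=1 ≤ l₃=2 ≤ 4+3=7  ✓
parity: l₁+l₂+l₃ = 9 is odd  ✗

parity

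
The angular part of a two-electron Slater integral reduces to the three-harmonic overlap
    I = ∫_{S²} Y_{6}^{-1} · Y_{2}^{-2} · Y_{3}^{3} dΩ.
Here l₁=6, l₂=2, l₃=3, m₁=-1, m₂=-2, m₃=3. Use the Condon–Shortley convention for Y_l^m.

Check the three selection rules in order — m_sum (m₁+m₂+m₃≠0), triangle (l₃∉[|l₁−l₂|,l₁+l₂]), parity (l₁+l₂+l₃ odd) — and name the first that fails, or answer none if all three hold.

triangle

Σmᵢ = 0  ✓
l₃∈[|l₁−l₂|,l₁+l₂]=[4,8], have l₃=3  ✗
Σlᵢ = 11 ⇒ odd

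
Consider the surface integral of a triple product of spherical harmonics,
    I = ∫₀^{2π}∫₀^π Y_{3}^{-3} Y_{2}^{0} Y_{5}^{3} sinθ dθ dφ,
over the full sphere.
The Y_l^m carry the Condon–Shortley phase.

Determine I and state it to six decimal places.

m-sum 0 ✓  L=10 even ✓  1≤5≤5 ✓
Π(2lᵢ+1) = 7×5×11 = 385
triangle coeff Δ(3,2,5) = 1/2310
Σ_t [0,0]: t=0:+1/144 = 1/144
(3j)²=10/231 [(3 2 5; 0 0 0)], sign=-1
Σ_t [0,0]: t=0:+1/2880 = 1/2880
(3j)²=2/165 [(3 2 5; -3 0 3)], sign=+1
⇒ 4πI² = 20/99
I = (-1)√(20/99/(4π)) = -0.12679218

-0.126792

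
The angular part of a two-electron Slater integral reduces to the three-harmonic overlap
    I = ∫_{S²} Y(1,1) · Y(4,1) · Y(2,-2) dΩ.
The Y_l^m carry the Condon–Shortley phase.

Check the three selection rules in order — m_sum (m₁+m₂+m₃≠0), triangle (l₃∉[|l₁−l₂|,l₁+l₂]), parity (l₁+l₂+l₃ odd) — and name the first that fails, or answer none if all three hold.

m₁+m₂+m₃ = 1 + 1 − 2 = 0  ✓
triangle: |1−4|=3 ≤ l₃=2 ≤ 1+4=5  ✗
parity: l₁+l₂+l₃ = 7 is odd

triangle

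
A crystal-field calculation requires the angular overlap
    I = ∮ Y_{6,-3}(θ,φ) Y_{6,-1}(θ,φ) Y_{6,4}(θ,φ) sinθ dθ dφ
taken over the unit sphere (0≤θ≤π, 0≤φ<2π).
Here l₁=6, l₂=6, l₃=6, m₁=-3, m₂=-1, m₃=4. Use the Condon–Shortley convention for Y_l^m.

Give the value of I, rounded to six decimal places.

m-sum 0 ✓  L=18 even ✓  0≤6≤12 ✓
Π(2lᵢ+1) = 13×13×13 = 2197
triangle coeff Δ(6,6,6) = 1/325909584
Σ_t [0,6]: t=0:+1/373248000 t=1:−1/1728000 t=2:+1/110592 t=3:−1/46656 t=4:+1/110592 t=5:−1/1728000 t=6:+1/373248000 = -7/1555200
(3j)²=400/46189 [(6 6 6; 0 0 0)], sign=-1
Σ_t [3,5]: t=3:−1/1244160 t=4:+1/691200 t=5:−1/4147200 = 1/2488320
(3j)²=875/184756 [(6 6 6; -3 -1 4)], sign=+1
⇒ 4πI² = 1137500/12623809
I = (-1)√(1137500/12623809/(4π)) = -0.08467897

-0.084679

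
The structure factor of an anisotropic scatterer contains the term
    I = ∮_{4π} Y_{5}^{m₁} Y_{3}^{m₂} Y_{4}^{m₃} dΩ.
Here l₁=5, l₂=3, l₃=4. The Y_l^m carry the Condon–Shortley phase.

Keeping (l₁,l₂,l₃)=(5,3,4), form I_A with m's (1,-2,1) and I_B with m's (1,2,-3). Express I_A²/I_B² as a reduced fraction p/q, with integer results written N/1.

Shared (l₁,l₂,l₃)=(5,3,4): N and (l;000)² cancel in I_A²/I_B².
A: Δ = 4!·6!·2!/13! = 1/180180; Racah Σ t=0..1: t=0:+1/1152 t=1:−1/432 = -5/3456; ⇒ 3j(5 3 4; 1 -2 1)² = 625/36036, sgn +1
B: Δ = 4!·6!·2!/13! = 1/180180; Racah Σ t=3..4: t=3:−1/1440 t=4:+1/17280 = -11/17280; ⇒ 3j(5 3 4; 1 2 -3)² = 11/468, sgn +1
I_A²/I_B² = (625/36036)/(11/468) = 625/847

625/847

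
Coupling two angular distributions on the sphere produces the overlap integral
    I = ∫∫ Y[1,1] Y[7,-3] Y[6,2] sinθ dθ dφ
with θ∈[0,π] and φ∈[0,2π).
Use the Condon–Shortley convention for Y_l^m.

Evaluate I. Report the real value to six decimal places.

-0.234717

m-sum 0 ✓  L=14 even ✓  6≤6≤8 ✓
Π(2lᵢ+1) = 3×15×13 = 585
triangle coeff Δ(1,7,6) = 1/1365
Σ_t [1,1]: t=1:−1/518400 = -1/518400
(3j)²=7/195 [(1 7 6; 0 0 0)], sign=-1
Σ_t [0,0]: t=0:+1/1935360 = 1/1935360
(3j)²=3/91 [(1 7 6; 1 -3 2)], sign=+1
⇒ 4πI² = 9/13
I = (-1)√(9/13/(4π)) = -0.23471705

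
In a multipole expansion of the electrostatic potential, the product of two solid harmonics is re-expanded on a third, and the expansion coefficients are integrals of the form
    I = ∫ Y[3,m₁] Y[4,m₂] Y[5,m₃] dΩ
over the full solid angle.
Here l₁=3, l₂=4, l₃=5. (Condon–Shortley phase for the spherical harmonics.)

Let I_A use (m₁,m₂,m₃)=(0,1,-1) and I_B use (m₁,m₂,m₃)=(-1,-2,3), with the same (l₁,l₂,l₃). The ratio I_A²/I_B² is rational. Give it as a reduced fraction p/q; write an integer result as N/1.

l's match ⇒ only the (l;m) 3-j factors differ between A and B.
A: triangle coeff Δ(3,4,5) = 1/180180; Σ_t [0,2]: t=0:+1/1440 t=1:−1/192 t=2:+1/432 = -19/8640; (3j)²=361/30030 [(3 4 5; 0 1 -1)], sign=-1
B: triangle coeff Δ(3,4,5) = 1/180180; Σ_t [0,2]: t=0:+1/2304 t=1:−1/720 t=2:+1/5760 = -1/1280; (3j)²=27/1430 [(3 4 5; -1 -2 3)], sign=-1
I_A²/I_B² = (361/30030)/(27/1430) = 361/567

361/567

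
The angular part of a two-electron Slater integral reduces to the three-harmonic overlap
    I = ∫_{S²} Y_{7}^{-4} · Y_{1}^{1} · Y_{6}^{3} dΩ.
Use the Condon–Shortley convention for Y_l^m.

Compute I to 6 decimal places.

0.259489

Rules hold: Σm=0, L=14 even, 6≤6≤8.
N = 15·3·13 = 585
Δ = 2!·12!·0!/15! = 1/1365
Racah Σ t=1..1: t=1:−1/518400 = -1/518400
⇒ 3j(7 1 6; 0 0 0)² = 7/195, sgn -1
Racah Σ t=2..2: t=2:+1/4354560 = 1/4354560
⇒ 3j(7 1 6; -4 1 3)² = 11/273, sgn -1
4πI² = N·(3j₀)²·(3jₘ)² = 11/13
I = +1·√(0.846154/4π) = 0.25948947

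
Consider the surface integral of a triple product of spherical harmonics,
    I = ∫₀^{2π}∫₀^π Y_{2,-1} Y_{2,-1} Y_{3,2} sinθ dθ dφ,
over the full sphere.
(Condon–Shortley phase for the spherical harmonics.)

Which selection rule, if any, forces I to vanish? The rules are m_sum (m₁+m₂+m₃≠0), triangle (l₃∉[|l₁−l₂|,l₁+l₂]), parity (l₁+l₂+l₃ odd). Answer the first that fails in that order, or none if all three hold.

Σmᵢ = 0  ✓
l₃∈[|l₁−l₂|,l₁+l₂]=[0,4], have l₃=3  ✓
Σlᵢ = 7 ⇒ odd  ✗

parity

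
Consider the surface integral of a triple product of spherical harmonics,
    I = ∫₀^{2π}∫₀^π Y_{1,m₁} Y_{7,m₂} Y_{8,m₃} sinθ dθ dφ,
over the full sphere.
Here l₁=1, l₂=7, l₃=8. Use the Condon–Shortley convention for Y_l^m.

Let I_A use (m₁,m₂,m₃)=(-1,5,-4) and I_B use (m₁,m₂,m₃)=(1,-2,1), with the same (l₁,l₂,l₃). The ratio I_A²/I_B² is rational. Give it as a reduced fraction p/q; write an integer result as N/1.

2/7

Same 1,7,8: normalisation and zero-m 3j drop out of the ratio.
A: Δ: 0! 2! 14! / 17! → 1/2040; sum: t=0:+1/1916006400 = 1/1916006400; 3j²(1 7 8; -1 5 -4) = Δ·Π!·Σ² = 1/340  (sign +1)
B: Δ: 0! 2! 14! / 17! → 1/2040; sum: t=0:+1/87091200 = 1/87091200; 3j²(1 7 8; 1 -2 1) = Δ·Π!·Σ² = 7/680  (sign -1)
I_A²/I_B² = (1/340)/(7/680) = 2/7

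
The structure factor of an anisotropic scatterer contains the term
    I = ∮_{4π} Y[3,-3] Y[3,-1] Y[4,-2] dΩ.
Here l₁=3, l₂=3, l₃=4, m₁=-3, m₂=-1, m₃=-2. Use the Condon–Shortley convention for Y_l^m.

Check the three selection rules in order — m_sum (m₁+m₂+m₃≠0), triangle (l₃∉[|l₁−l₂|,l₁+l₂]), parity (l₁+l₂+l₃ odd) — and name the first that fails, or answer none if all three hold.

azimuthal sum: -3 − 1 − 2 = -6  ✗
0 ≤ 4 ≤ 6 (triangle on l)
L = 3 + 3 + 4 = 10 (even)

m_sum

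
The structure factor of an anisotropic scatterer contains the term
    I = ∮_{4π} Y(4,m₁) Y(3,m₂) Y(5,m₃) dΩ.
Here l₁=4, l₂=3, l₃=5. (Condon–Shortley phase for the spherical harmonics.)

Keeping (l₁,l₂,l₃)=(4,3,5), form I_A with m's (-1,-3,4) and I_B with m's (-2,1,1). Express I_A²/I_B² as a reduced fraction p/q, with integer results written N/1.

l's match ⇒ only the (l;m) 3-j factors differ between A and B.
A: triangle coeff Δ(4,3,5) = 1/180180; Σ_t [0,0]: t=0:+1/5760 = 1/5760; (3j)²=9/286 [(4 3 5; -1 -3 4)], sign=-1
B: triangle coeff Δ(4,3,5) = 1/180180; Σ_t [0,2]: t=0:+1/34560 t=1:−1/720 t=2:+1/384 = 43/34560; (3j)²=1849/180180 [(4 3 5; -2 1 1)], sign=+1
I_A²/I_B² = (9/286)/(1849/180180) = 5670/1849

5670/1849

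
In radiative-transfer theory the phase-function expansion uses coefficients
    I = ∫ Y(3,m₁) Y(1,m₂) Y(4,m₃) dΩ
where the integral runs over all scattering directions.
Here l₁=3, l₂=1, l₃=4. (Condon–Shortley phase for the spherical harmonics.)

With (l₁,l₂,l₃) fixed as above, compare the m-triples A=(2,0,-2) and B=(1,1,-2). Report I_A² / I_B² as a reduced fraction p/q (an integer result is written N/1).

Same 3,1,4: normalisation and zero-m 3j drop out of the ratio.
A: Δ: 0! 6! 2! / 9! → 1/252; sum: t=0:+1/120 = 1/120; 3j²(3 1 4; 2 0 -2) = Δ·Π!·Σ² = 1/21  (sign +1)
B: Δ: 0! 6! 2! / 9! → 1/252; sum: t=0:+1/96 = 1/96; 3j²(3 1 4; 1 1 -2) = Δ·Π!·Σ² = 5/84  (sign +1)
I_A²/I_B² = (1/21)/(5/84) = 4/5

4/5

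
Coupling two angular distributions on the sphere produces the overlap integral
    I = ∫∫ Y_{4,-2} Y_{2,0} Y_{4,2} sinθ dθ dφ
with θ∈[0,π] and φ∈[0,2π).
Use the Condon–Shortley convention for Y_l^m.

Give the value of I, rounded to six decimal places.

0.065536

Rules hold: Σm=0, L=10 even, 2≤4≤6.
N = 9·5·9 = 405
Δ = 2!·6!·2!/11! = 1/13860
Racah Σ t=0..2: t=0:+1/192 t=1:−1/36 t=2:+1/192 = -5/288
⇒ 3j(4 2 4; 0 0 0)² = 20/693, sgn -1
Racah Σ t=0..2: t=0:+1/2880 t=1:−1/120 t=2:+1/192 = -1/360
⇒ 3j(4 2 4; -2 0 2)² = 16/3465, sgn -1
4πI² = N·(3j₀)²·(3jₘ)² = 320/5929
I = +1·√(0.053972/4π) = 0.06553591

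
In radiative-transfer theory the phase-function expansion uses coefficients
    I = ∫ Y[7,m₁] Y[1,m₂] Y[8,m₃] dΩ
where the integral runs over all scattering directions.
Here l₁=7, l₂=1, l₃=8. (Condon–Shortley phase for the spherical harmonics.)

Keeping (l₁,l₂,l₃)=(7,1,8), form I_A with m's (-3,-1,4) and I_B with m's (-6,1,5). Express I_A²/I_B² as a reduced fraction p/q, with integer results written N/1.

22/1

Shared (l₁,l₂,l₃)=(7,1,8): N and (l;000)² cancel in I_A²/I_B².
A: Δ = 0!·14!·2!/17! = 1/2040; Racah Σ t=0..0: t=0:+1/174182400 = 1/174182400; ⇒ 3j(7 1 8; -3 -1 4)² = 11/340, sgn +1
B: Δ = 0!·14!·2!/17! = 1/2040; Racah Σ t=0..0: t=0:+1/12454041600 = 1/12454041600; ⇒ 3j(7 1 8; -6 1 5)² = 1/680, sgn -1
I_A²/I_B² = (11/340)/(1/680) = 22/1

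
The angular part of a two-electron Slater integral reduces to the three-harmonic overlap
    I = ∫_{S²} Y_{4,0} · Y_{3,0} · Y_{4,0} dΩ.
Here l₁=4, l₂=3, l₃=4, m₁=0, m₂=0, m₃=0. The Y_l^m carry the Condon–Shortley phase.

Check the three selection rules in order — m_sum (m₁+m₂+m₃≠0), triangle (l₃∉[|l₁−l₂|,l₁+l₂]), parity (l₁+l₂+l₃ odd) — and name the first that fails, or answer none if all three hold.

Σmᵢ = 0  ✓
l₃∈[|l₁−l₂|,l₁+l₂]=[1,7], have l₃=4  ✓
Σlᵢ = 11 ⇒ odd  ✗

parity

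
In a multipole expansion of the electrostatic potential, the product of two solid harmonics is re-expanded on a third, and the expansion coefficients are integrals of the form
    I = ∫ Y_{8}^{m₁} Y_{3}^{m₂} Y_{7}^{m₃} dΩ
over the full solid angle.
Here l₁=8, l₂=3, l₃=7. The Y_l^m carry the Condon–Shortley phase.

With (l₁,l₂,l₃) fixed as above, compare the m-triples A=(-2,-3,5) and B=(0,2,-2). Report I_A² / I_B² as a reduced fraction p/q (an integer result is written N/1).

Shared (l₁,l₂,l₃)=(8,3,7): N and (l;000)² cancel in I_A²/I_B².
A: Δ = 4!·12!·2!/19! = 1/5290740; Racah Σ t=0..0: t=0:+1/348364800 = 1/348364800; ⇒ 3j(8 3 7; -2 -3 5)² = 165/58786, sgn +1
B: Δ = 4!·12!·2!/19! = 1/5290740; Racah Σ t=3..4: t=3:−1/7257600 t=4:+1/23224320 = -11/116121600; ⇒ 3j(8 3 7; 0 2 -2)² = 121/8398, sgn +1
I_A²/I_B² = (165/58786)/(121/8398) = 15/77

15/77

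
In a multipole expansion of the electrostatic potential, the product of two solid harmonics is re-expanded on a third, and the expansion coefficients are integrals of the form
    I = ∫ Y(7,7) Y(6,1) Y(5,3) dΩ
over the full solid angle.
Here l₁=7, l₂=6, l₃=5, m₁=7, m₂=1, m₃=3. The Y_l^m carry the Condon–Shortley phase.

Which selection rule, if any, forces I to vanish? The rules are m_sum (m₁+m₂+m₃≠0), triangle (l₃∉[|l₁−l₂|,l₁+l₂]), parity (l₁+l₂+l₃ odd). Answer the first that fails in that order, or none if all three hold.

m_sum

m₁+m₂+m₃ = 7 + 1 + 3 = 11  ✗
triangle: |7−6|=1 ≤ l₃=5 ≤ 7+6=13
parity: l₁+l₂+l₃ = 18 is even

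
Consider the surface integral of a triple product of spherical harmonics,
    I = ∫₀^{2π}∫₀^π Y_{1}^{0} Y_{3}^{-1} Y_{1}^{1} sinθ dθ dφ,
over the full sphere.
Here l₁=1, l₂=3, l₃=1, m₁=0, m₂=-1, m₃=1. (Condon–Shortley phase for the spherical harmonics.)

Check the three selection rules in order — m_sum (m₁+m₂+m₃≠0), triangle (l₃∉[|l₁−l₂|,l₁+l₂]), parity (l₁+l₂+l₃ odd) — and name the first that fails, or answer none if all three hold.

triangle

m₁+m₂+m₃ = 0 − 1 + 1 = 0  ✓
triangle: |1−3|=2 ≤ l₃=1 ≤ 1+3=4  ✗
parity: l₁+l₂+l₃ = 5 is odd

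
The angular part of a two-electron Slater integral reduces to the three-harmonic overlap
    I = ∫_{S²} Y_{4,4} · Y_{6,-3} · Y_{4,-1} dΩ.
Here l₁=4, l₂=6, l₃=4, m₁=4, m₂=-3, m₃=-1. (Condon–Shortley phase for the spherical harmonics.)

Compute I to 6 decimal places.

0.155830

Checks pass: Σm=0; 14 even; l₃=4∈[2,10].
(2·4+1)(2·6+1)(2·4+1) = 1053
Δ: 6! 2! 6! / 15! → 1/1261260
sum: t=2:+1/4608 t=3:−1/1296 t=4:+1/4608 = -7/20736
3j²(4 6 4; 0 0 0) = Δ·Π!·Σ² = 20/1287  (sign -1)
sum: t=0:+1/51840 = 1/51840
3j²(4 6 4; 4 -3 -1) = Δ·Π!·Σ² = 8/429  (sign -1)
combine: 4πI² = 1053·20/1287·8/429 = 480/1573
take √, sign +1: I = 0.15583009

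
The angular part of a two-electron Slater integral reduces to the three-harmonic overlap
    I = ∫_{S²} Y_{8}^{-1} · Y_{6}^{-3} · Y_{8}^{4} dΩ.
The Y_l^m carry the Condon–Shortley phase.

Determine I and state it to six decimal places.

Rules hold: Σm=0, L=22 even, 2≤8≤14.
N = 17·13·17 = 3757
Δ = 6!·10!·6!/23! = 1/13742520792
Racah Σ t=0..6: t=0:+1/41803776000 t=1:−1/435456000 t=2:+1/39813120 t=3:−1/18662400 t=4:+1/39813120 t=5:−1/435456000 t=6:+1/41803776000 = -11/1393459200
⇒ 3j(8 6 8; 0 0 0)² = 600/96577, sgn -1
Racah Σ t=0..3: t=0:+1/9405849600 t=1:−1/464486400 t=2:+1/174182400 t=3:−1/447897600 = 11/7524679680
⇒ 3j(8 6 8; -1 -3 4)² = 1375/193154, sgn +1
4πI² = N·(3j₀)²·(3jₘ)² = 412500/2482597
I = -1·√(0.166157/4π) = -0.11498837

-0.114988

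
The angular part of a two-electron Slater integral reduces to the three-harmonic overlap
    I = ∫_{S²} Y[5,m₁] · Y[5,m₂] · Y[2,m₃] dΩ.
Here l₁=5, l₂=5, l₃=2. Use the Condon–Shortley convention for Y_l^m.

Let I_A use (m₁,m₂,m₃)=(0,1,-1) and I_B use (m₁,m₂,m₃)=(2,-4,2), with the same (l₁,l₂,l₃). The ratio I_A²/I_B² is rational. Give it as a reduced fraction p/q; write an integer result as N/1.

Shared (l₁,l₂,l₃)=(5,5,2): N and (l;000)² cancel in I_A²/I_B².
A: Δ = 8!·2!·2!/13! = 1/38610; Racah Σ t=4..5: t=4:+1/1152 t=5:−1/1440 = 1/5760; ⇒ 3j(5 5 2; 0 1 -1)² = 1/858, sgn -1
B: Δ = 8!·2!·2!/13! = 1/38610; Racah Σ t=1..1: t=1:−1/20160 = -1/20160; ⇒ 3j(5 5 2; 2 -4 2)² = 12/715, sgn -1
I_A²/I_B² = (1/858)/(12/715) = 5/72

5/72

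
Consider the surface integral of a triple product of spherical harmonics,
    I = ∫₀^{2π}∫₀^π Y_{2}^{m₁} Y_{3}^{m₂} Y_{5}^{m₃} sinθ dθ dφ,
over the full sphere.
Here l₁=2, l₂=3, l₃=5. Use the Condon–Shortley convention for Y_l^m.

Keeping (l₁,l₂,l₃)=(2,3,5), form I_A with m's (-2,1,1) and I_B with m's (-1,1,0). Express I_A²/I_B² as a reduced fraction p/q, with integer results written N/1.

Same 2,3,5: normalisation and zero-m 3j drop out of the ratio.
A: Δ: 0! 4! 6! / 11! → 1/2310; sum: t=0:+1/1152 = 1/1152; 3j²(2 3 5; -2 1 1) = Δ·Π!·Σ² = 1/154  (sign +1)
B: Δ: 0! 4! 6! / 11! → 1/2310; sum: t=0:+1/288 = 1/288; 3j²(2 3 5; -1 1 0) = Δ·Π!·Σ² = 5/231  (sign -1)
I_A²/I_B² = (1/154)/(5/231) = 3/10

3/10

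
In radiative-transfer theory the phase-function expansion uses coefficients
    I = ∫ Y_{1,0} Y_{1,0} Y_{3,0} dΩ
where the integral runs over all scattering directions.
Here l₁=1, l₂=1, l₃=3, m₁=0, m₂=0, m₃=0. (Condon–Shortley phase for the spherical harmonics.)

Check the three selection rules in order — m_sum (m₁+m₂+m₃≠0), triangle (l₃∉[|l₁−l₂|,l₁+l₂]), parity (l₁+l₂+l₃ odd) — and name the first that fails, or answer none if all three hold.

m₁+m₂+m₃ = 0 + 0 + 0 = 0  ✓
triangle: |1−1|=0 ≤ l₃=3 ≤ 1+1=2  ✗
parity: l₁+l₂+l₃ = 5 is odd

triangle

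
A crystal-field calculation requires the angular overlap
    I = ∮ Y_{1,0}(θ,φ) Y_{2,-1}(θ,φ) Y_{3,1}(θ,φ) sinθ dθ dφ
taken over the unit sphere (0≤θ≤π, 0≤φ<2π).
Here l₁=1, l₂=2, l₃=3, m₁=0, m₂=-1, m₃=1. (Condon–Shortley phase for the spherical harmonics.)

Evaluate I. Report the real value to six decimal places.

Checks pass: Σm=0; 6 even; l₃=3∈[1,3].
(2·1+1)(2·2+1)(2·3+1) = 105
Δ: 0! 2! 4! / 7! → 1/105
sum: t=0:+1/4 = 1/4
3j²(1 2 3; 0 0 0) = Δ·Π!·Σ² = 3/35  (sign -1)
sum: t=0:+1/6 = 1/6
3j²(1 2 3; 0 -1 1) = Δ·Π!·Σ² = 8/105  (sign +1)
combine: 4πI² = 105·3/35·8/105 = 24/35
take √, sign -1: I = -0.23359668

-0.233597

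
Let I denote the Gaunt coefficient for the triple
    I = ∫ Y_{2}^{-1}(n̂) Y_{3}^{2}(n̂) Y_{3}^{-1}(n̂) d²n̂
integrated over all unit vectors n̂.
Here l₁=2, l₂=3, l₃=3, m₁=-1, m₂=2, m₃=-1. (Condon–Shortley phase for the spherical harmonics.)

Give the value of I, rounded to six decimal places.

Rules hold: Σm=0, L=8 even, 1≤3≤5.
N = 5·7·7 = 245
Δ = 2!·2!·4!/9! = 1/3780
Racah Σ t=0..2: t=0:+1/24 t=1:−1/4 t=2:+1/24 = -1/6
⇒ 3j(2 3 3; 0 0 0)² = 4/105, sgn +1
Racah Σ t=1..2: t=1:−1/48 t=2:+1/12 = 1/16
⇒ 3j(2 3 3; -1 2 -1)² = 1/28, sgn +1
4πI² = N·(3j₀)²·(3jₘ)² = 1/3
I = +1·√(0.333333/4π) = 0.16286750

0.162868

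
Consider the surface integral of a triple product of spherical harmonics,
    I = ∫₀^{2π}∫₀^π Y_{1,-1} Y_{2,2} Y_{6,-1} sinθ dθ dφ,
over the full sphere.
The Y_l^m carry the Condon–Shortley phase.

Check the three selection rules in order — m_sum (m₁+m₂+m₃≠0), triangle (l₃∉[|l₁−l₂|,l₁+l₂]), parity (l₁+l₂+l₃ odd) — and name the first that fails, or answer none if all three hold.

triangle

azimuthal sum: -1 + 2 − 1 = 0  ✓
1 ≤ 6 ≤ 3 (triangle on l)  ✗
L = 1 + 2 + 6 = 9 (odd)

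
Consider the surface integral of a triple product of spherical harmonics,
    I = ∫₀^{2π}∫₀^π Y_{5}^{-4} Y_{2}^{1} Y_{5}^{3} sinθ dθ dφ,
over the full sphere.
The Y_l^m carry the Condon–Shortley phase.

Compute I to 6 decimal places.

m-sum 0 ✓  L=12 even ✓  3≤5≤7 ✓
Π(2lᵢ+1) = 11×5×11 = 605
triangle coeff Δ(5,2,5) = 1/38610
Σ_t [0,2]: t=0:+1/2880 t=1:−1/576 t=2:+1/2880 = -1/960
(3j)²=10/429 [(5 2 5; 0 0 0)], sign=+1
Σ_t [1,2]: t=1:−1/80640 t=2:+1/10080 = 1/11520
(3j)²=49/1430 [(5 2 5; -4 1 3)], sign=+1
⇒ 4πI² = 245/507
I = (+1)√(245/507/(4π)) = 0.19609844

0.196098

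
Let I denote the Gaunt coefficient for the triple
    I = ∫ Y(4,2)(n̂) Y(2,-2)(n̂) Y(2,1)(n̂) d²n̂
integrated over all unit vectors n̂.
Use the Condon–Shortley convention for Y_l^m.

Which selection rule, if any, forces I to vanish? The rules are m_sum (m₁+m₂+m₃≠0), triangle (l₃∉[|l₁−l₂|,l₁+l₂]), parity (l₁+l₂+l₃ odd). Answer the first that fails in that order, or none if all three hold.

m_sum

azimuthal sum: 2 − 2 + 1 = 1  ✗
2 ≤ 2 ≤ 6 (triangle on l)
L = 4 + 2 + 2 = 8 (even)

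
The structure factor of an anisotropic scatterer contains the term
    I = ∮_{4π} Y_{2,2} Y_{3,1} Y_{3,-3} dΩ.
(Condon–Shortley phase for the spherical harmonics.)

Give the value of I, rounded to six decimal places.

0.132981

m-sum 0 ✓  L=8 even ✓  1≤3≤5 ✓
Π(2lᵢ+1) = 5×7×7 = 245
triangle coeff Δ(2,3,3) = 1/3780
Σ_t [0,2]: t=0:+1/24 t=1:−1/4 t=2:+1/24 = -1/6
(3j)²=4/105 [(2 3 3; 0 0 0)], sign=+1
Σ_t [0,0]: t=0:+1/96 = 1/96
(3j)²=1/42 [(2 3 3; 2 1 -3)], sign=+1
⇒ 4πI² = 2/9
I = (+1)√(2/9/(4π)) = 0.13298076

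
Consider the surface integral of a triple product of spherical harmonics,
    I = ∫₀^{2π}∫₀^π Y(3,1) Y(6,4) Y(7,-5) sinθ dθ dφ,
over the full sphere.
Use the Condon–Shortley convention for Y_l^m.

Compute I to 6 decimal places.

-0.082471

Checks pass: Σm=0; 16 even; l₃=7∈[3,9].
(2·3+1)(2·6+1)(2·7+1) = 1365
Δ: 2! 4! 10! / 17! → 1/2042040
sum: t=0:+1/207360 t=1:−1/57600 t=2:+1/207360 = -1/129600
3j²(3 6 7; 0 0 0) = Δ·Π!·Σ² = 168/12155  (sign +1)
sum: t=0:+1/29030400 t=1:−1/2177280 t=2:+1/3870720 = -29/174182400
3j²(3 6 7; 1 4 -5) = Δ·Π!·Σ² = 841/185640  (sign -1)
combine: 4πI² = 1365·168/12155·841/185640 = 17661/206635
take √, sign -1: I = -0.08247091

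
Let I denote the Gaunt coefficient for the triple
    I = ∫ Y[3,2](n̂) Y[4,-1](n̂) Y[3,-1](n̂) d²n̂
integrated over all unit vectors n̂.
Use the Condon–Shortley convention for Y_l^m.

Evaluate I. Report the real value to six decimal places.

Rules hold: Σm=0, L=10 even, 1≤3≤7.
N = 7·9·7 = 441
Δ = 4!·2!·4!/11! = 1/34650
Racah Σ t=1..3: t=1:−1/72 t=2:+1/16 t=3:−1/72 = 5/144
⇒ 3j(3 4 3; 0 0 0)² = 2/77, sgn -1
Racah Σ t=0..1: t=0:+1/144 t=1:−1/48 = -1/72
⇒ 3j(3 4 3; 2 -1 -1)² = 16/693, sgn -1
4πI² = N·(3j₀)²·(3jₘ)² = 32/121
I = +1·√(0.264463/4π) = 0.14506992

0.145070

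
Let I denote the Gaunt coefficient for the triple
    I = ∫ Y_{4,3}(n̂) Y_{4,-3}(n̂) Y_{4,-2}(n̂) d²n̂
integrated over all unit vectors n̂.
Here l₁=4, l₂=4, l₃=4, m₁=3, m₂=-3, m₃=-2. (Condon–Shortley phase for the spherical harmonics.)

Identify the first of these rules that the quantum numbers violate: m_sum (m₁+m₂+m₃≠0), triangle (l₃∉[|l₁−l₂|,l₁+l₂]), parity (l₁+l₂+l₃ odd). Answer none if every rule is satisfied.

m_sum

Σmᵢ = -2  ✗
l₃∈[|l₁−l₂|,l₁+l₂]=[0,8], have l₃=4
Σlᵢ = 12 ⇒ even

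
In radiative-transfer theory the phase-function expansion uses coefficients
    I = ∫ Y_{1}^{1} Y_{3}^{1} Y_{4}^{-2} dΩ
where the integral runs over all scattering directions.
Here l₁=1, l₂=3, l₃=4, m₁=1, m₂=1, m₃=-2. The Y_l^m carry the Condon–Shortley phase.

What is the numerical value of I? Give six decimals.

0.238414

m-sum 0 ✓  L=8 even ✓  2≤4≤4 ✓
Π(2lᵢ+1) = 3×7×9 = 189
triangle coeff Δ(1,3,4) = 1/252
Σ_t [0,0]: t=0:+1/36 = 1/36
(3j)²=4/63 [(1 3 4; 0 0 0)], sign=+1
Σ_t [0,0]: t=0:+1/96 = 1/96
(3j)²=5/84 [(1 3 4; 1 1 -2)], sign=+1
⇒ 4πI² = 5/7
I = (+1)√(5/7/(4π)) = 0.23841361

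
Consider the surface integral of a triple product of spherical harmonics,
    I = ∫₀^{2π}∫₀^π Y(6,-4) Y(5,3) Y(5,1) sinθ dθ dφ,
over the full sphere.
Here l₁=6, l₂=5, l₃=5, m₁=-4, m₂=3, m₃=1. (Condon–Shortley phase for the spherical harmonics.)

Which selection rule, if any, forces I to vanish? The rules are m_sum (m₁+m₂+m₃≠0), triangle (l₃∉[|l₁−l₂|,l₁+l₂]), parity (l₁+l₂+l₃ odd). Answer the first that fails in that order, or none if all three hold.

none

Σmᵢ = 0  ✓
l₃∈[|l₁−l₂|,l₁+l₂]=[1,11], have l₃=5  ✓
Σlᵢ = 16 ⇒ even  ✓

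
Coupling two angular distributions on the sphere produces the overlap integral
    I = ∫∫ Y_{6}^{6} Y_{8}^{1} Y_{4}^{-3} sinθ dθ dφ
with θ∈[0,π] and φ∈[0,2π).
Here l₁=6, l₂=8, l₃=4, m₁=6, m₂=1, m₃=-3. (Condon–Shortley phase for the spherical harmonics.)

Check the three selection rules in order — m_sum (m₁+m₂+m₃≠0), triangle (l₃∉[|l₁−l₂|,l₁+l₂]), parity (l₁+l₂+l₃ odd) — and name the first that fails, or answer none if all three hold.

Σmᵢ = 4  ✗
l₃∈[|l₁−l₂|,l₁+l₂]=[2,14], have l₃=4
Σlᵢ = 18 ⇒ even

m_sum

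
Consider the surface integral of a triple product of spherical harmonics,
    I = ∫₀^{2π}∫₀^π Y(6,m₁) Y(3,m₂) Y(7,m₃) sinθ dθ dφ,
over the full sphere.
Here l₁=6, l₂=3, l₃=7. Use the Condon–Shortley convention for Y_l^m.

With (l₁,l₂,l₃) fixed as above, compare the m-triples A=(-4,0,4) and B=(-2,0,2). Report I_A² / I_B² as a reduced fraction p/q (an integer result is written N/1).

704/735

Shared (l₁,l₂,l₃)=(6,3,7): N and (l;000)² cancel in I_A²/I_B².
A: Δ = 2!·10!·4!/17! = 1/2042040; Racah Σ t=0..2: t=0:+1/43545600 t=1:−1/1451520 t=2:+1/967680 = 1/2721600; ⇒ 3j(6 3 7; -4 0 4)² = 32/7735, sgn -1
B: Δ = 2!·10!·4!/17! = 1/2042040; Racah Σ t=0..2: t=0:+1/967680 t=1:−1/120960 t=2:+1/207360 = -1/414720; ⇒ 3j(6 3 7; -2 0 2)² = 21/4862, sgn +1
I_A²/I_B² = (32/7735)/(21/4862) = 704/735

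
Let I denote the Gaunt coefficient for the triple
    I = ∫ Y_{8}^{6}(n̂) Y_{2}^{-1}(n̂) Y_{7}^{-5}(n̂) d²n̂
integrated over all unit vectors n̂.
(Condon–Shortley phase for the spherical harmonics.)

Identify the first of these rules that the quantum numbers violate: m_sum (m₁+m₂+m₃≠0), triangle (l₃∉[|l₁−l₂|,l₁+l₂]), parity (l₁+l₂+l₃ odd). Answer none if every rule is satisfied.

parity

Σmᵢ = 0  ✓
l₃∈[|l₁−l₂|,l₁+l₂]=[6,10], have l₃=7  ✓
Σlᵢ = 17 ⇒ odd  ✗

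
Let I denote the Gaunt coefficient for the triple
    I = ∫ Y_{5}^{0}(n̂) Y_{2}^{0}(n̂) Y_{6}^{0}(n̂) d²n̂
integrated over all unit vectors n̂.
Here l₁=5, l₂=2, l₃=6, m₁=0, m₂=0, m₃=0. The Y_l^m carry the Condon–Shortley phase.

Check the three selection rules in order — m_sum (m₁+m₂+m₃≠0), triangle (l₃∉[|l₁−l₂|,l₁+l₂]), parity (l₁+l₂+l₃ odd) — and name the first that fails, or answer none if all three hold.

parity

Σmᵢ = 0  ✓
l₃∈[|l₁−l₂|,l₁+l₂]=[3,7], have l₃=6  ✓
Σlᵢ = 13 ⇒ odd  ✗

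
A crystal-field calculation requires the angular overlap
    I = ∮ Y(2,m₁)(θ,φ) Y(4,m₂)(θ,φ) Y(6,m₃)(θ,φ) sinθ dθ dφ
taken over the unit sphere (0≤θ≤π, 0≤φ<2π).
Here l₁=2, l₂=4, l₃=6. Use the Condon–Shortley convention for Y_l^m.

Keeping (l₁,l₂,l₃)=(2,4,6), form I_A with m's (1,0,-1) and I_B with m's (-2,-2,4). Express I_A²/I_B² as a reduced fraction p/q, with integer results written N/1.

5/6

Same 2,4,6: normalisation and zero-m 3j drop out of the ratio.
A: Δ: 0! 4! 8! / 13! → 1/6435; sum: t=0:+1/3456 = 1/3456; 3j²(2 4 6; 1 0 -1) = Δ·Π!·Σ² = 35/1287  (sign -1)
B: Δ: 0! 4! 8! / 13! → 1/6435; sum: t=0:+1/34560 = 1/34560; 3j²(2 4 6; -2 -2 4) = Δ·Π!·Σ² = 14/429  (sign +1)
I_A²/I_B² = (35/1287)/(14/429) = 5/6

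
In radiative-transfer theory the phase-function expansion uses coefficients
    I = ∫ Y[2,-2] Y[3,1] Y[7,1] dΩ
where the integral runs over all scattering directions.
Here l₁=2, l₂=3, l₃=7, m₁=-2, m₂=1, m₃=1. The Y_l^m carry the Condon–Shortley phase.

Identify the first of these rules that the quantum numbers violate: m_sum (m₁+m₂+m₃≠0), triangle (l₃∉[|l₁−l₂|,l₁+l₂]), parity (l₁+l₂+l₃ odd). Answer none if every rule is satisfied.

Σmᵢ = 0  ✓
l₃∈[|l₁−l₂|,l₁+l₂]=[1,5], have l₃=7  ✗
Σlᵢ = 12 ⇒ even

triangle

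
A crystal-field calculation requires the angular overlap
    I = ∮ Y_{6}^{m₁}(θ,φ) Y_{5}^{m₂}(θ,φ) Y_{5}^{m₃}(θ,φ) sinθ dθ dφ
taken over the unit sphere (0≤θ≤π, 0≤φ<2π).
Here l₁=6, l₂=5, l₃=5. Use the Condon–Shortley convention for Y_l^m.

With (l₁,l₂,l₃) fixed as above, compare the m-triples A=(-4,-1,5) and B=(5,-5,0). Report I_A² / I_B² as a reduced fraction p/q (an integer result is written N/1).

15/11

Shared (l₁,l₂,l₃)=(6,5,5): N and (l;000)² cancel in I_A²/I_B².
A: Δ = 6!·6!·4!/17! = 1/28588560; Racah Σ t=4..4: t=4:+1/829440 = 1/829440; ⇒ 3j(6 5 5; -4 -1 5)² = 225/9724, sgn +1
B: Δ = 6!·6!·4!/17! = 1/28588560; Racah Σ t=0..0: t=0:+1/2073600 = 1/2073600; ⇒ 3j(6 5 5; 5 -5 0)² = 15/884, sgn -1
I_A²/I_B² = (225/9724)/(15/884) = 15/11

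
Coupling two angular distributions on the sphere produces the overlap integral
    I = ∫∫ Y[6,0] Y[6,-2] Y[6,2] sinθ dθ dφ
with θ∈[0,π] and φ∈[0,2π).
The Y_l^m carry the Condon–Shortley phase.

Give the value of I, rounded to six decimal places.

-0.062979

m-sum 0 ✓  L=18 even ✓  0≤6≤12 ✓
Π(2lᵢ+1) = 13×13×13 = 2197
triangle coeff Δ(6,6,6) = 1/325909584
Σ_t [0,6]: t=0:+1/373248000 t=1:−1/1728000 t=2:+1/110592 t=3:−1/46656 t=4:+1/110592 t=5:−1/1728000 t=6:+1/373248000 = -7/1555200
(3j)²=400/46189 [(6 6 6; 0 0 0)], sign=-1
Σ_t [0,4]: t=0:+1/24883200 t=1:−1/518400 t=2:+1/110592 t=3:−1/155520 t=4:+1/1658880 = 11/8294400
(3j)²=11/4199 [(6 6 6; 0 -2 2)], sign=+1
⇒ 4πI² = 5200/104329
I = (-1)√(5200/104329/(4π)) = -0.06297878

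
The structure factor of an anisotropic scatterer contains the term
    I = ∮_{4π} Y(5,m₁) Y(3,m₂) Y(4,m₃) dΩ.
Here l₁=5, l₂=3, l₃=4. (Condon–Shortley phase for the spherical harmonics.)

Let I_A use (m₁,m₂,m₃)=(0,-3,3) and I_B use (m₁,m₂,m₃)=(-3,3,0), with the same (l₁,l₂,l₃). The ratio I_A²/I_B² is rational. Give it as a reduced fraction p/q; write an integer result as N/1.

Same 5,3,4: normalisation and zero-m 3j drop out of the ratio.
A: Δ: 4! 6! 2! / 13! → 1/180180; sum: t=0:+1/5760 = 1/5760; 3j²(5 3 4; 0 -3 3) = Δ·Π!·Σ² = 5/572  (sign -1)
B: Δ: 4! 6! 2! / 13! → 1/180180; sum: t=4:+1/2304 = 1/2304; 3j²(5 3 4; -3 3 0) = Δ·Π!·Σ² = 5/143  (sign +1)
I_A²/I_B² = (5/572)/(5/143) = 1/4

1/4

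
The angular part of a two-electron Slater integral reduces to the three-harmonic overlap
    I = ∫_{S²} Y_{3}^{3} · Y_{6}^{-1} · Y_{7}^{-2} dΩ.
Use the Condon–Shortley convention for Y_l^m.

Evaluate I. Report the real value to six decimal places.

Rules hold: Σm=0, L=16 even, 3≤7≤9.
N = 7·13·15 = 1365
Δ = 2!·4!·10!/17! = 1/2042040
Racah Σ t=0..2: t=0:+1/207360 t=1:−1/57600 t=2:+1/207360 = -1/129600
⇒ 3j(3 6 7; 0 0 0)² = 168/12155, sgn +1
Racah Σ t=0..0: t=0:+1/691200 = 1/691200
⇒ 3j(3 6 7; 3 -1 -2)² = 189/9724, sgn -1
4πI² = N·(3j₀)²·(3jₘ)² = 166698/454597
I = -1·√(0.366694/4π) = -0.17082325

-0.170823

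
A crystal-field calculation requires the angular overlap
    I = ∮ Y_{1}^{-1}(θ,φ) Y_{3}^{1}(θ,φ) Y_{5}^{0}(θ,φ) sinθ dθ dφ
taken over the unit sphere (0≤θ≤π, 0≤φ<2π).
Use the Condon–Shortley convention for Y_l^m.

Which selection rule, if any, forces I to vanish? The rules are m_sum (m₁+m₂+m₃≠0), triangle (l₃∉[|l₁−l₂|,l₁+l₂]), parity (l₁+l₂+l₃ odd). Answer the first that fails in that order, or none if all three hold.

Σmᵢ = 0  ✓
l₃∈[|l₁−l₂|,l₁+l₂]=[2,4], have l₃=5  ✗
Σlᵢ = 9 ⇒ odd

triangle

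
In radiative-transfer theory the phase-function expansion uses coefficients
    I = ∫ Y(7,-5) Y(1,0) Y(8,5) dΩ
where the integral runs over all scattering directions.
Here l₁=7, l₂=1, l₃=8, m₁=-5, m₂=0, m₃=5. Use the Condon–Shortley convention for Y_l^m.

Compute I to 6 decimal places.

Checks pass: Σm=0; 16 even; l₃=8∈[6,8].
(2·7+1)(2·1+1)(2·8+1) = 765
Δ: 0! 14! 2! / 17! → 1/2040
sum: t=0:+1/25401600 = 1/25401600
3j²(7 1 8; 0 0 0) = Δ·Π!·Σ² = 8/255  (sign +1)
sum: t=0:+1/958003200 = 1/958003200
3j²(7 1 8; -5 0 5) = Δ·Π!·Σ² = 13/680  (sign -1)
combine: 4πI² = 765·8/255·13/680 = 39/85
take √, sign -1: I = -0.19108118

-0.191081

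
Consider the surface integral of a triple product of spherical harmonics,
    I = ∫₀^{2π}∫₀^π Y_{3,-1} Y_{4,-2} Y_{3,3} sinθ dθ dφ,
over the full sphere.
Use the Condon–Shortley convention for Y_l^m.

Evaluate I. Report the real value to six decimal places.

m-sum 0 ✓  L=10 even ✓  1≤3≤7 ✓
Π(2lᵢ+1) = 7×9×7 = 441
triangle coeff Δ(3,4,3) = 1/34650
Σ_t [1,3]: t=1:−1/72 t=2:+1/16 t=3:−1/72 = 5/144
(3j)²=2/77 [(3 4 3; 0 0 0)], sign=-1
Σ_t [2,2]: t=2:+1/192 = 1/192
(3j)²=3/77 [(3 4 3; -1 -2 3)], sign=+1
⇒ 4πI² = 54/121
I = (-1)√(54/121/(4π)) = -0.18845135

-0.188451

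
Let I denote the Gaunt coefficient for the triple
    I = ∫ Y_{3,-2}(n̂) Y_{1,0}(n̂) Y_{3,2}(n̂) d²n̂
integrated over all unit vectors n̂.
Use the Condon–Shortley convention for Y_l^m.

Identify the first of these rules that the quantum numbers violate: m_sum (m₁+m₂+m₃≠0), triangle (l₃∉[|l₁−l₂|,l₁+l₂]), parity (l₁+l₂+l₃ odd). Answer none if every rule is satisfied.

azimuthal sum: -2 + 0 + 2 = 0  ✓
2 ≤ 3 ≤ 4 (triangle on l)  ✓
L = 3 + 1 + 3 = 7 (odd)  ✗

parity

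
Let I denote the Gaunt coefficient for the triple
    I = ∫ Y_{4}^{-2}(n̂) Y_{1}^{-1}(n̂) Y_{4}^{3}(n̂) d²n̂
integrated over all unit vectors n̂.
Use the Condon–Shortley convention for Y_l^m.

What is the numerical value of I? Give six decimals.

0.000000

l₁+l₂+l₃=9 is odd: 3j(l;000)=0 ⇒ I=0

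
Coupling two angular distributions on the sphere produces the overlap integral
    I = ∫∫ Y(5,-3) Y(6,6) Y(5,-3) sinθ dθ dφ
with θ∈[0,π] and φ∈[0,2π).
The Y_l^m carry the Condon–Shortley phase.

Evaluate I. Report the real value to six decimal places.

Rules hold: Σm=0, L=16 even, 1≤5≤11.
N = 11·13·11 = 1573
Δ = 6!·4!·6!/17! = 1/28588560
Racah Σ t=1..5: t=1:−1/345600 t=2:+1/13824 t=3:−1/5184 t=4:+1/13824 t=5:−1/345600 = -7/129600
⇒ 3j(5 6 5; 0 0 0)² = 80/7293, sgn +1
Racah Σ t=6..6: t=6:+1/2073600 = 1/2073600
⇒ 3j(5 6 5; -3 6 -3)² = 28/1105, sgn +1
4πI² = N·(3j₀)²·(3jₘ)² = 4928/11271
I = +1·√(0.437228/4π) = 0.18653022

0.186530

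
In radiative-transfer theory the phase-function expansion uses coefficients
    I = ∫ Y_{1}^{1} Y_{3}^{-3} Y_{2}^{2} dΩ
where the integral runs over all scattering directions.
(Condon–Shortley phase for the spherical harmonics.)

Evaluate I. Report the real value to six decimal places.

m-sum 0 ✓  L=6 even ✓  2≤2≤4 ✓
Π(2lᵢ+1) = 3×7×5 = 105
triangle coeff Δ(1,3,2) = 1/105
Σ_t [1,1]: t=1:−1/4 = -1/4
(3j)²=3/35 [(1 3 2; 0 0 0)], sign=-1
Σ_t [0,0]: t=0:+1/48 = 1/48
(3j)²=1/7 [(1 3 2; 1 -3 2)], sign=+1
⇒ 4πI² = 9/7
I = (-1)√(9/7/(4π)) = -0.31986543

-0.319865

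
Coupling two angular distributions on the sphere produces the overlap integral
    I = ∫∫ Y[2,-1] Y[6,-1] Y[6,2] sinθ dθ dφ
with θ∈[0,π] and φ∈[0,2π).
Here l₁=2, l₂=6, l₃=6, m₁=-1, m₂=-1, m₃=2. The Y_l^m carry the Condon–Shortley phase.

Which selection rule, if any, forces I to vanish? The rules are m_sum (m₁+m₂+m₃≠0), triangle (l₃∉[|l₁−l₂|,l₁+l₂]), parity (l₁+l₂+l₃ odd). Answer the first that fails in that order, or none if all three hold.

azimuthal sum: -1 − 1 + 2 = 0  ✓
4 ≤ 6 ≤ 8 (triangle on l)  ✓
L = 2 + 6 + 6 = 14 (even)  ✓

none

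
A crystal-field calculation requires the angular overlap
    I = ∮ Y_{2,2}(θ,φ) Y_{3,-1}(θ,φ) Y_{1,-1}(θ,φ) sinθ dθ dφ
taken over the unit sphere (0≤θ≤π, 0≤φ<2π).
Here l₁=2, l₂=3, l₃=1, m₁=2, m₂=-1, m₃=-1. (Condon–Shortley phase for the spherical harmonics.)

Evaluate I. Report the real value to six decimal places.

m-sum 0 ✓  L=6 even ✓  1≤1≤5 ✓
Π(2lᵢ+1) = 5×7×3 = 105
triangle coeff Δ(2,3,1) = 1/105
Σ_t [2,2]: t=2:+1/4 = 1/4
(3j)²=3/35 [(2 3 1; 0 0 0)], sign=-1
Σ_t [0,0]: t=0:+1/48 = 1/48
(3j)²=1/105 [(2 3 1; 2 -1 -1)], sign=+1
⇒ 4πI² = 3/35
I = (-1)√(3/35/(4π)) = -0.08258890

-0.082589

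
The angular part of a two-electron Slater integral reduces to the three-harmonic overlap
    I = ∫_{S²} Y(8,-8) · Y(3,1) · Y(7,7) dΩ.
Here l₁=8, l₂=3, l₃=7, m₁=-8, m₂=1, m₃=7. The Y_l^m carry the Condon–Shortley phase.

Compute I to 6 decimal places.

-0.231023

Checks pass: Σm=0; 18 even; l₃=7∈[5,11].
(2·8+1)(2·3+1)(2·7+1) = 1785
Δ: 4! 12! 2! / 19! → 1/5290740
sum: t=1:−1/7257600 t=2:+1/2073600 t=3:−1/7257600 = 1/4838400
3j²(8 3 7; 0 0 0) = Δ·Π!·Σ² = 252/20995  (sign -1)
sum: t=4:+1/22992076800 = 1/22992076800
3j²(8 3 7; -8 1 7) = Δ·Π!·Σ² = 91/2907  (sign +1)
combine: 4πI² = 1785·252/20995·91/2907 = 4116/6137
take √, sign -1: I = -0.23102272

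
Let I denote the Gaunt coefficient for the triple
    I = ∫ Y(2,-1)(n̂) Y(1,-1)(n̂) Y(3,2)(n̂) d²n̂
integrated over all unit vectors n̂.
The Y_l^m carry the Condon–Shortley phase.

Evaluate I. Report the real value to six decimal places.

0.261169

Checks pass: Σm=0; 6 even; l₃=3∈[1,3].
(2·2+1)(2·1+1)(2·3+1) = 105
Δ: 0! 4! 2! / 7! → 1/105
sum: t=0:+1/4 = 1/4
3j²(2 1 3; 0 0 0) = Δ·Π!·Σ² = 3/35  (sign -1)
sum: t=0:+1/12 = 1/12
3j²(2 1 3; -1 -1 2) = Δ·Π!·Σ² = 2/21  (sign -1)
combine: 4πI² = 105·3/35·2/21 = 6/7
take √, sign +1: I = 0.26116903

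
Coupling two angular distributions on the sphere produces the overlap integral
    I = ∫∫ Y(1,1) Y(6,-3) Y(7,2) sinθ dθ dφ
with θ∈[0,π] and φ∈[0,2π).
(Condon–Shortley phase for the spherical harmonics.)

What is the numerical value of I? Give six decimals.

Rules hold: Σm=0, L=14 even, 5≤7≤7.
N = 3·13·15 = 585
Δ = 0!·2!·12!/15! = 1/1365
Racah Σ t=0..0: t=0:+1/518400 = 1/518400
⇒ 3j(1 6 7; 0 0 0)² = 7/195, sgn -1
Racah Σ t=0..0: t=0:+1/4354560 = 1/4354560
⇒ 3j(1 6 7; 1 -3 2)² = 2/273, sgn -1
4πI² = N·(3j₀)²·(3jₘ)² = 2/13
I = +1·√(0.153846/4π) = 0.11064668

0.110647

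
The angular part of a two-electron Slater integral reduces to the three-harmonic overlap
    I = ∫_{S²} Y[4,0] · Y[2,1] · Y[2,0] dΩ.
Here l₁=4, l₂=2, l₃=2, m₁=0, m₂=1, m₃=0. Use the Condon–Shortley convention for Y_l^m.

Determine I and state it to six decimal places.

0.000000

0 + 1 + 0 = 1 ≠ 0: azimuthal integral kills it; I = 0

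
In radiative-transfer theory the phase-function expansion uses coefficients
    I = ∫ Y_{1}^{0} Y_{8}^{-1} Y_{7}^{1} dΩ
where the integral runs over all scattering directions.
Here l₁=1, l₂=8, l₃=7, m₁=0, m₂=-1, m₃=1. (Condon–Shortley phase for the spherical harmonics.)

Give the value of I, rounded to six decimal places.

m-sum 0 ✓  L=16 even ✓  7≤7≤9 ✓
Π(2lᵢ+1) = 3×17×15 = 765
triangle coeff Δ(1,8,7) = 1/2040
Σ_t [1,1]: t=1:−1/25401600 = -1/25401600
(3j)²=8/255 [(1 8 7; 0 0 0)], sign=+1
Σ_t [1,1]: t=1:−1/29030400 = -1/29030400
(3j)²=21/680 [(1 8 7; 0 -1 1)], sign=-1
⇒ 4πI² = 63/85
I = (-1)√(63/85/(4π)) = -0.24285994

-0.242860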